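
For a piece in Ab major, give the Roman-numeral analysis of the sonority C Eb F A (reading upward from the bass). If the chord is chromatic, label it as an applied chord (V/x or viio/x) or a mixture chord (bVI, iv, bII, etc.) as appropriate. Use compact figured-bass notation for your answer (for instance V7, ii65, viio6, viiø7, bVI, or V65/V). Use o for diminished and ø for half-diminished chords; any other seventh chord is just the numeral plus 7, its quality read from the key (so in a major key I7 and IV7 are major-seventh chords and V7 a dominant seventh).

V43/ii

Stacked in thirds the chord is F-A-C-Eb: a dominant seventh chord on F.
F is not a diatonic chord root with this quality in Ab major, but it lies a perfect fifth above Bb (ii), so the chord functions as an applied dominant of ii.
With C in the bass the chord is in second inversion, so the figured bass is 43.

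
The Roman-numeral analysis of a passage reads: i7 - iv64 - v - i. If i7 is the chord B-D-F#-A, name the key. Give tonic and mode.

i7 is given as B-D-F#-A — a minor seventh chord with root B.
If B is scale degree 1 and the mode makes that degree carry a minor seventh chord, the tonic is B and the mode is minor.

B minor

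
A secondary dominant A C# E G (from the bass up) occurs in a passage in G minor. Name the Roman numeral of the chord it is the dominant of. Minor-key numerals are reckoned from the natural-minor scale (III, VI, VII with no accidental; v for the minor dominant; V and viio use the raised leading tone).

V

The chord is a dominant seventh chord on A.
A dominant resolves down a perfect fifth: A → D. In G minor, D is scale degree 5, i.e. V.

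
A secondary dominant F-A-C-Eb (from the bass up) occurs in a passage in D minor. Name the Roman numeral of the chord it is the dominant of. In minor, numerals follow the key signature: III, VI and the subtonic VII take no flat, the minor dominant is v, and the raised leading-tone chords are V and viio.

VI

The chord is a dominant seventh chord on F.
A dominant resolves down a perfect fifth: F → Bb. In D minor, Bb is scale degree 6, i.e. VI.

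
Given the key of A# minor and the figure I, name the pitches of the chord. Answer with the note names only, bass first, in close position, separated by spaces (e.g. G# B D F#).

A# C## E#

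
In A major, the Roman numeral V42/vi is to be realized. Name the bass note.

B

The applied chord V42/vi is rooted on C#: C#-E#-G#-B.
The figure 42 means third inversion — the seventh is in the bass.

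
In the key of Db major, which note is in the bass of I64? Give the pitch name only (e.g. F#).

I in Db major has root Db; the chord is Db-F-Ab.
The figure 64 means second inversion — the fifth is in the bass.

Ab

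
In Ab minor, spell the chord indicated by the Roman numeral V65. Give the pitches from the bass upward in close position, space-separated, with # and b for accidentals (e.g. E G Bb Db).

G Bb Db Eb

In Ab minor, scale degree 5 is Eb. The dominant is major (leading tone raised), so V is a dominant seventh chord.
Stacking thirds from Eb gives Eb-G-Bb-Db.
With the 65 figure the chord is in first inversion; from the bass G upward in close position it reads G-Bb-Db-Eb.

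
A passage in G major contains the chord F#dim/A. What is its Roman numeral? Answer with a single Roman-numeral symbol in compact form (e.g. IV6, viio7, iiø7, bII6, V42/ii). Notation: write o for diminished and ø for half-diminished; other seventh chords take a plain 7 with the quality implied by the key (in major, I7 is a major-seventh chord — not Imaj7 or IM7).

viio6

Stacked in thirds the chord is F#-A-C: a diminished triad on F#.
F# is scale degree 7 in G major, and a diminished triad on that degree is written viio.
With A in the bass the chord is in first inversion, so the figured bass is 6.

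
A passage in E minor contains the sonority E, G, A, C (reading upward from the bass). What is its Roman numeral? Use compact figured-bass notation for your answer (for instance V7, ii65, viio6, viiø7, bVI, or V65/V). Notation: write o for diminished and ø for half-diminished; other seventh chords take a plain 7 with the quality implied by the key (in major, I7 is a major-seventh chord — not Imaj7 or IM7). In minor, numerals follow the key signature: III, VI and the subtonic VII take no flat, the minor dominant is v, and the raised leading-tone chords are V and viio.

The pitches A-C-E-G form a minor seventh chord rooted on A.
A is scale degree 4 in E minor, and a minor seventh chord on that degree is written iv7.
With E in the bass the chord is in second inversion, so the figured bass is 43.

iv43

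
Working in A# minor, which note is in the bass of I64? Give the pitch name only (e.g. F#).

I in A# minor has root A#; the chord is A#-C##-E#.
The figure 64 means second inversion — the fifth is in the bass.

E#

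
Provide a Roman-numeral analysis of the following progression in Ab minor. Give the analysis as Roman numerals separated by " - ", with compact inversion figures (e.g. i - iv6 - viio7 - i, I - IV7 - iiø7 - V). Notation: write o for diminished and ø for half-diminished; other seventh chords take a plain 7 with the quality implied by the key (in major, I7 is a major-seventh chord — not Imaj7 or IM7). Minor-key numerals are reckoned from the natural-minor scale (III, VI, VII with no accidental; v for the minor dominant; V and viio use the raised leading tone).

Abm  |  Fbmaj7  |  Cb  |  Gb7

Abm has root Ab, degree 1 in Ab minor, so i.
Fbmaj7: major seventh chord on Fb = scale degree 6 → VI7.
Cb: root Cb is the mediant; major triad there is III.
Gb7 has root Gb, degree 7 in Ab minor, so VII7.

i - VI7 - III - VII7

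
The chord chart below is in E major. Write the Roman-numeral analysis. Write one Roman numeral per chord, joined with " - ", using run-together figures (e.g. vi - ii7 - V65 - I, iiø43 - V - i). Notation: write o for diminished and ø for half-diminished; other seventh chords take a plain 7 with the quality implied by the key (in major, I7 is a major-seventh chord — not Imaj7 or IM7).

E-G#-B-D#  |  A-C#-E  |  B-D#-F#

I7 - IV - V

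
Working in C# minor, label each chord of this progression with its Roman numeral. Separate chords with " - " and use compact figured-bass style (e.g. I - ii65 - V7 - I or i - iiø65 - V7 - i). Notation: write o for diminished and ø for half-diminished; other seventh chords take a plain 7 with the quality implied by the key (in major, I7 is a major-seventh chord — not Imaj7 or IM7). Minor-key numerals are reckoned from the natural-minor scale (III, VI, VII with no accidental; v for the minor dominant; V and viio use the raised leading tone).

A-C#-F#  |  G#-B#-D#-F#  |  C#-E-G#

iv6 - V7 - i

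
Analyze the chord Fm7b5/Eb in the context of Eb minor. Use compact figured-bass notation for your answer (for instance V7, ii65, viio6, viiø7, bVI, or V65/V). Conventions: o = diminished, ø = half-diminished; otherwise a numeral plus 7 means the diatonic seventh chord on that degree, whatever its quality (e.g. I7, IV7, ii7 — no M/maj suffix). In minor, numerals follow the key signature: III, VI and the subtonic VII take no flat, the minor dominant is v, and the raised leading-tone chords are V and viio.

iiø42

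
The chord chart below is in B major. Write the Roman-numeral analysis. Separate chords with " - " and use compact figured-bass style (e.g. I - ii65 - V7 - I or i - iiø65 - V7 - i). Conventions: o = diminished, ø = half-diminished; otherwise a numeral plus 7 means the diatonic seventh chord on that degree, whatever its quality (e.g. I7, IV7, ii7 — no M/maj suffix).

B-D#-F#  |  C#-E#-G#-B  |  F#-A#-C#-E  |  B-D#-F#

I - V7/V - V7 - I

B-D#-F#: root B is the tonic; major triad there is I.
C#-E#-G#-B is the secondary dominant of V (dominant seventh chord on C#): V7/V.
F#-A#-C#-E has root F#, degree 5 in B major, so V7.
B-D#-F# has root B, degree 1 in B major, so I.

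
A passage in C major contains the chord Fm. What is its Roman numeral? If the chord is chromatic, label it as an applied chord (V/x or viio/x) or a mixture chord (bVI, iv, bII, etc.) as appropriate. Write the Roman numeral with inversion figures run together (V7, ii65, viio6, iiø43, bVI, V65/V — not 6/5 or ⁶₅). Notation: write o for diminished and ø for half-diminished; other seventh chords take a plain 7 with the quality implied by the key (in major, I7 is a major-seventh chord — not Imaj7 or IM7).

iv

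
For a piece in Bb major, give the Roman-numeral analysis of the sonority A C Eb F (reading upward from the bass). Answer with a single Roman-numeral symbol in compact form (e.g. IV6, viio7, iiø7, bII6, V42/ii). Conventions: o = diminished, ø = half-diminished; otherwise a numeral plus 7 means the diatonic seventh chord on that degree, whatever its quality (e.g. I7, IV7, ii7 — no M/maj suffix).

V65

Stacked in thirds the chord is F-A-C-Eb: a dominant seventh chord on F.
In Bb major, F is the dominant; the diatonic dominant seventh chord there is V7.
With A in the bass the chord is in first inversion, so the figured bass is 65.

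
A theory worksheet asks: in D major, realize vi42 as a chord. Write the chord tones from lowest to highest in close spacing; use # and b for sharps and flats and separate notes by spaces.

The numeral's case and figure indicate a minor seventh chord. In D major its root, the submediant, is B.
That chord is spelled B-D-F#-A.
With the 42 figure the chord is in third inversion; from the bass A upward in close position it reads A-B-D-F#.

A B D F#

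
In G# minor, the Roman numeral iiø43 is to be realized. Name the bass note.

E

iiø in G# minor has root A#; the chord is A#-C#-E-G#.
The figure 43 means second inversion — the fifth is in the bass.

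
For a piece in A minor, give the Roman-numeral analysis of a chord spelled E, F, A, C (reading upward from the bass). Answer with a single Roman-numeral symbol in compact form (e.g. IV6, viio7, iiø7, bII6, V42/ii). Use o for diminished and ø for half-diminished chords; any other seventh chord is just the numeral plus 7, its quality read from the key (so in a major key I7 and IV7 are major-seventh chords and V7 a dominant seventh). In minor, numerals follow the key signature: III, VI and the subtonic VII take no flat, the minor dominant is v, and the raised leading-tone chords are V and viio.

VI42

Stacked in thirds the chord is F-A-C-E: a major seventh chord on F.
F is scale degree 6 in A minor, and a major seventh chord on that degree is written VI7.
With E in the bass the chord is in third inversion, so the figured bass is 42.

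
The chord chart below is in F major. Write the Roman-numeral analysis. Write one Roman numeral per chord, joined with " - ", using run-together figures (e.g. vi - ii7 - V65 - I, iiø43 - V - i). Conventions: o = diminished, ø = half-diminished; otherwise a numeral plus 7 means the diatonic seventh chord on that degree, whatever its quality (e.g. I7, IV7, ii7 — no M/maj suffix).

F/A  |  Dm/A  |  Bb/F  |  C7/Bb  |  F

F/A has root F, degree 1 in F major, so I6.
Dm/A has root D, degree 6 in F major, so vi64.
Bb/F has root Bb, degree 4 in F major, so IV64.
C7/Bb: root C is the dominant; dominant seventh chord there is V42.
F: major triad on F = scale degree 1 → I.

I6 - vi64 - IV64 - V42 - I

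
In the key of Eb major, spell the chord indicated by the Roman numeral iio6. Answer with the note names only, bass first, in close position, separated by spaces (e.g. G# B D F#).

iio6 is the diminished supertonic triad, borrowed from the parallel minor. In Eb major that root is F.
So the chord is F-Ab-Cb, a diminished triad.
The figured bass 6 indicates first inversion, placing the third (Ab) in the bass: Ab-Cb-F.

Ab Cb F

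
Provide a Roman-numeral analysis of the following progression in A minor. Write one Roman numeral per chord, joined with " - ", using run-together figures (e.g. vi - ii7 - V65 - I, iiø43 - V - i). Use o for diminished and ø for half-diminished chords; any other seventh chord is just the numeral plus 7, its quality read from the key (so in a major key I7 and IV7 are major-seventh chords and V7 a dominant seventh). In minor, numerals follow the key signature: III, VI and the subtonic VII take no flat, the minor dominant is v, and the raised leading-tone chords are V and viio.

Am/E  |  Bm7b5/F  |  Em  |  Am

i64 - iiø43 - v - i

Am/E: root A is the tonic; minor triad there is i64.
Bm7b5/F: root B is the supertonic; half-diminished seventh chord there is iiø43.
Em: minor triad on E = scale degree 5 → v.
Am: minor triad on A = scale degree 1 → i.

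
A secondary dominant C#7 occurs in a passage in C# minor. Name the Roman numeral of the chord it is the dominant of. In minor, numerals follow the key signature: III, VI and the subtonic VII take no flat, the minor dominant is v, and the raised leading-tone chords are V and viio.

iv

The chord is a dominant seventh chord on C#.
A dominant resolves down a perfect fifth: C# → F#. In C# minor, F# is scale degree 4, i.e. iv.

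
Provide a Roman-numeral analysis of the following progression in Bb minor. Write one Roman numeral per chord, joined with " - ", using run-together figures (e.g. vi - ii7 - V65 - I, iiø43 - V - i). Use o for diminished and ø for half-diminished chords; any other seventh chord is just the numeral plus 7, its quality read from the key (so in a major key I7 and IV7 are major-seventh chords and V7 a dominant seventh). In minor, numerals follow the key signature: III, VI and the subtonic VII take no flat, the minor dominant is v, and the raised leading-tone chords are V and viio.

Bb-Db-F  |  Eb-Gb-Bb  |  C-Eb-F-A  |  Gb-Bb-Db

i - iv - V43 - VI

Bb-Db-F: root Bb is the tonic; minor triad there is i.
Eb-Gb-Bb: minor triad on Eb = scale degree 4 → iv.
C-Eb-F-A has root F, degree 5 in Bb minor, so V43.
Gb-Bb-Db has root Gb, degree 6 in Bb minor, so VI.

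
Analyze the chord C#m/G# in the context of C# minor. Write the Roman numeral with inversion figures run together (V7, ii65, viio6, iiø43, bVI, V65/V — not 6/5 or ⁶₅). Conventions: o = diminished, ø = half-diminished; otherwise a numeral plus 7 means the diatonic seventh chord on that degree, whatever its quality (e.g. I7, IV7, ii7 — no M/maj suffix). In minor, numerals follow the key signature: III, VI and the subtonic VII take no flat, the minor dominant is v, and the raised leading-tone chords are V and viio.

i64

Stacked in thirds the chord is C#-E-G#: a minor triad on C#.
C# is scale degree 1 in C# minor, and a minor triad on that degree is written i.
With G# in the bass the chord is in second inversion, so the figured bass is 64.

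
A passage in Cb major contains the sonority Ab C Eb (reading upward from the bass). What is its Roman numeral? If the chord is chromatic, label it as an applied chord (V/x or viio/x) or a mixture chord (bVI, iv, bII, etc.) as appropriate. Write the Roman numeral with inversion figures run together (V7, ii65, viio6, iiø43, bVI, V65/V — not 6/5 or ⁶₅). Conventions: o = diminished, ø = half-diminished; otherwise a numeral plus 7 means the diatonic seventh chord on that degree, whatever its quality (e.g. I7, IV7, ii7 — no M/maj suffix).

V/ii

Stacked in thirds the chord is Ab-C-Eb: a major triad on Ab.
Ab is not a diatonic chord root with this quality in Cb major, but it lies a perfect fifth above Db (ii), so the chord functions as an applied dominant of ii.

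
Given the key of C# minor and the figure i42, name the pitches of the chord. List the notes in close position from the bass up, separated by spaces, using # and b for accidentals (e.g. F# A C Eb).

The numeral's case and figure indicate a minor seventh chord. In C# minor its root, the tonic, is C#.
Stacking thirds from C# gives C#-E-G#-B.
With the 42 figure the chord is in third inversion; from the bass B upward in close position it reads B-C#-E-G#.

B C# E G#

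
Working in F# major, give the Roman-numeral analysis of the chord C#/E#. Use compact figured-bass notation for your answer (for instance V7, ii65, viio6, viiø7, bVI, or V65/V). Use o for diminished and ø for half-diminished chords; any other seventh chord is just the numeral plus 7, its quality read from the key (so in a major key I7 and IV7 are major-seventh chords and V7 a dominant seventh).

V6

The pitches C#-E#-G# form a major triad rooted on C#.
C# is scale degree 5 in F# major, and a major triad on that degree is written V.
With E# in the bass the chord is in first inversion, so the figured bass is 6.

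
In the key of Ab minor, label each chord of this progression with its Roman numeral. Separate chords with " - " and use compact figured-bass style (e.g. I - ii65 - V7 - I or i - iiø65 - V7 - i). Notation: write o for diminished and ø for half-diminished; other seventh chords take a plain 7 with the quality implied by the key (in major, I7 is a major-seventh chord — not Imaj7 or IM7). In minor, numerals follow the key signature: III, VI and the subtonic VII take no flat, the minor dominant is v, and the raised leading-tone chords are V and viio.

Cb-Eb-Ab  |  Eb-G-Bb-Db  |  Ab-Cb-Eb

i6 - V7 - i

Cb-Eb-Ab: root Ab is the tonic; minor triad there is i6.
Eb-G-Bb-Db has root Eb, degree 5 in Ab minor, so V7.
Ab-Cb-Eb: minor triad on Ab = scale degree 1 → i.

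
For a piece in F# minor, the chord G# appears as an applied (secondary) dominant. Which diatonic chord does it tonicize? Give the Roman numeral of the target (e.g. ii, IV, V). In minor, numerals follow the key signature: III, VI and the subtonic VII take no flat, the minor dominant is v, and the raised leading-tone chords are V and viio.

V

The chord is a major triad on G#.
A dominant resolves down a perfect fifth: G# → C#. In F# minor, C# is scale degree 5, i.e. V.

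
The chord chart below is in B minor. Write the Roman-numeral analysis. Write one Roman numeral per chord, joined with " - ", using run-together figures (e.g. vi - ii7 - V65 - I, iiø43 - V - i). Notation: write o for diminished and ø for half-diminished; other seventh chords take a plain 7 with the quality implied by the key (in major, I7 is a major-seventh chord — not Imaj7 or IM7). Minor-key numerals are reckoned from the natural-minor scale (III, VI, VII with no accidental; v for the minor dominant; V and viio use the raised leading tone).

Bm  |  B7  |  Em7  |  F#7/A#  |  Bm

i - V7/iv - iv7 - V65 - i

Bm has root B, degree 1 in B minor, so i.
B7: a dominant seventh chord on B, the applied dominant of iv → V7/iv.
Em7: root E is the subdominant; minor seventh chord there is iv7.
F#7/A#: dominant seventh chord on F# = scale degree 5 → V65.
Bm has root B, degree 1 in B minor, so i.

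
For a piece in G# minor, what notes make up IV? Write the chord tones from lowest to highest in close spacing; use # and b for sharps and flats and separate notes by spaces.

C# E# G#

Scale degree 4 in G# minor is C#; here the chord built on it is altered to a major triad. IV is the major subdominant, borrowed from the parallel major.
So the chord is C#-E#-G#, a major triad.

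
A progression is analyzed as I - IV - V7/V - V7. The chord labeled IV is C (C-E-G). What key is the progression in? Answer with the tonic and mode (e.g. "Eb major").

G major

IV is given as C-E-G — a major triad with root C.
If C is scale degree 4 and the mode makes that degree carry a major triad, the tonic is G and the mode is major.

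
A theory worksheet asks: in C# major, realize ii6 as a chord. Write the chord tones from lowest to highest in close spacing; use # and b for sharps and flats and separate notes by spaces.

F# A# D#

In C# major, the second degree is D#, and the diatonic chord built there is a minor triad.
Stacking thirds from D# gives D#-F#-A#.
With the 6 figure the chord is in first inversion; from the bass F# upward in close position it reads F#-A#-D#.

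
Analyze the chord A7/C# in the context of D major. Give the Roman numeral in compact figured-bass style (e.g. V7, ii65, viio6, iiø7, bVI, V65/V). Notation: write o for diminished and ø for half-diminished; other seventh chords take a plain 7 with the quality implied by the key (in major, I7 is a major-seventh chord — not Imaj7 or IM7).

V65

The pitches A-C#-E-G form a dominant seventh chord rooted on A.
In D major, A is the dominant; the diatonic dominant seventh chord there is V7.
With C# in the bass the chord is in first inversion, so the figured bass is 65.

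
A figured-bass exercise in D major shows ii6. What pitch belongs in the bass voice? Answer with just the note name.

G

ii in D major has root E; the chord is E-G-B.
The figure 6 means first inversion — the third is in the bass.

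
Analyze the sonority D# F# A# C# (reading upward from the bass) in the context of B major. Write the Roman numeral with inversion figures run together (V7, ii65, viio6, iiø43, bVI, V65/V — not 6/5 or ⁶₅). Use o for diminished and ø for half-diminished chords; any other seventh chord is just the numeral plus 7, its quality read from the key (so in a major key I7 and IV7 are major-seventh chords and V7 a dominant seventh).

Stacked in thirds the chord is D#-F#-A#-C#: a minor seventh chord on D#.
D# is scale degree 3 in B major, and a minor seventh chord on that degree is written iii7.

iii7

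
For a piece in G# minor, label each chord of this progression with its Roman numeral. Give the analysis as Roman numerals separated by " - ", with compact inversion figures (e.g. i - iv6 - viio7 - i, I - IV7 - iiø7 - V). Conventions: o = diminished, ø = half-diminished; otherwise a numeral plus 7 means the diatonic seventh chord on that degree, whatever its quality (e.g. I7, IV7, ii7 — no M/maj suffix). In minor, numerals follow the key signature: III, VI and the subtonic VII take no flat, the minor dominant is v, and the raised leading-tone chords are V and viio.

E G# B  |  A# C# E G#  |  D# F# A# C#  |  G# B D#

VI - iiø7 - v7 - i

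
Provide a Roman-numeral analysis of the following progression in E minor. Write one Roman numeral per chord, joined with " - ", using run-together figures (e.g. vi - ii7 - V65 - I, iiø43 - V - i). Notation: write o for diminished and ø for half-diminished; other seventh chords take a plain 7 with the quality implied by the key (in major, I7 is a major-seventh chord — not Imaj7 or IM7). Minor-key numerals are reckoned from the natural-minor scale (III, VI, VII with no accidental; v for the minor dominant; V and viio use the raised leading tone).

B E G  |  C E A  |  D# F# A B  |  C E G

i64 - iv6 - V65 - VI

B-E-G: minor triad on E = scale degree 1 → i64.
C-E-A: minor triad on A = scale degree 4 → iv6.
D#-F#-A-B: dominant seventh chord on B = scale degree 5 → V65.
C-E-G has root C, degree 6 in E minor, so VI.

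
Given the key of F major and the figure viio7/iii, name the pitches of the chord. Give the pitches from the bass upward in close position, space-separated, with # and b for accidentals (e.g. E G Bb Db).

viio7/iii is a secondary leading-tone chord. The target iii is A in F major; the applied chord is rooted a semitone below, on G#.
Building a fully diminished seventh chord on G# gives G#-B-D-F.

G# B D F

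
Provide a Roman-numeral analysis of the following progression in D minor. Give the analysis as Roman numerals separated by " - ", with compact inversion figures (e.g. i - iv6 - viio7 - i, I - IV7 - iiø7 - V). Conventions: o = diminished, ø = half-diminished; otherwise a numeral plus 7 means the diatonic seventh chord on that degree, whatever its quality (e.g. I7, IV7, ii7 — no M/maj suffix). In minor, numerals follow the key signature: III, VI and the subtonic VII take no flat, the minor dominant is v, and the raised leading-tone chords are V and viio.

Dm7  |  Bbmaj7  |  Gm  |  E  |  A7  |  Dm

i7 - VI7 - iv - V/V - V7 - i

Dm7: minor seventh chord on D = scale degree 1 → i7.
Bbmaj7: root Bb is the submediant; major seventh chord there is VI7.
Gm has root G, degree 4 in D minor, so iv.
E: a major triad on E, the applied dominant of V → V/V.
A7 has root A, degree 5 in D minor, so V7.
Dm has root D, degree 1 in D minor, so i.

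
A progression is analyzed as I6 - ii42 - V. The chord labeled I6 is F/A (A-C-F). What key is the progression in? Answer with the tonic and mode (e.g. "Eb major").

The anchor chord is a major triad on F, labeled I6.
If F is scale degree 1 and the mode makes that degree carry a major triad, the tonic is F and the mode is major.

F major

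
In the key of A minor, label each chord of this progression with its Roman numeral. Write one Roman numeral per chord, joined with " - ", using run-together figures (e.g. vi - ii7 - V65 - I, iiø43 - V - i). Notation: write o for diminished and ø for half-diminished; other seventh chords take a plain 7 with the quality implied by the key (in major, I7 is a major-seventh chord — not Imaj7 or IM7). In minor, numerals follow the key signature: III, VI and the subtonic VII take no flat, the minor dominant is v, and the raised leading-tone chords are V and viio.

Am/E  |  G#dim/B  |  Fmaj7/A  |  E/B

Am/E: root A is the tonic; minor triad there is i64.
G#dim/B has root G#, degree 7 in A minor, so viio6.
Fmaj7/A: root F is the submediant; major seventh chord there is VI65.
E/B: major triad on E = scale degree 5 → V64.

i64 - viio6 - VI65 - V64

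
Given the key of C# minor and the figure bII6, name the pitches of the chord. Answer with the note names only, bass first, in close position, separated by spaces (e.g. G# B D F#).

F# A D

Scale degree 2 in C# minor is D#; lowering it a half step gives D. bII6 is the Neapolitan sixth — a major triad on the lowered second degree, here in its customary first inversion.
So the chord is D-F#-A, a major triad.
The figured bass 6 indicates first inversion, placing the third (F#) in the bass: F#-A-D.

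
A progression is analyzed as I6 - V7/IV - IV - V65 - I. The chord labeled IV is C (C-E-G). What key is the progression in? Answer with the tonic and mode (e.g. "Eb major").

G major

The anchor chord is a major triad on C, labeled IV.
IV on C implies C is the subdominant; that puts the tonic at G, and the uppercase numeral fits major mode.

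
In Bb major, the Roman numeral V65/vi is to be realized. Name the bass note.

F#

The applied chord V65/vi is rooted on D: D-F#-A-C.
The figure 65 means first inversion — the third is in the bass.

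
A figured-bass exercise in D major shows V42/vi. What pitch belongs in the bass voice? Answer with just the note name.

E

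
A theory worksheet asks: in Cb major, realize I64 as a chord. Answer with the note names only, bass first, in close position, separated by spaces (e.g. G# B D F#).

In Cb major, the tonic is Cb, and the diatonic chord built there is a major triad.
That chord is spelled Cb-Eb-Gb.
The figured bass 64 indicates second inversion, placing the fifth (Gb) in the bass: Gb-Cb-Eb.

Gb Cb Eb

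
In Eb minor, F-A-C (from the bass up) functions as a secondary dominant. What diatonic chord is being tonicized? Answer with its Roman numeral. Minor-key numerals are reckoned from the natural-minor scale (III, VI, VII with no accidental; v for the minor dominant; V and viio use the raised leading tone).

The chord is a major triad on F.
A dominant resolves down a perfect fifth: F → Bb. In Eb minor, Bb is scale degree 5, i.e. V.

V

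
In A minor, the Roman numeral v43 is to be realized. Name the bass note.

B

v in A minor has root E; the chord is E-G-B-D.
The figure 43 means second inversion — the fifth is in the bass.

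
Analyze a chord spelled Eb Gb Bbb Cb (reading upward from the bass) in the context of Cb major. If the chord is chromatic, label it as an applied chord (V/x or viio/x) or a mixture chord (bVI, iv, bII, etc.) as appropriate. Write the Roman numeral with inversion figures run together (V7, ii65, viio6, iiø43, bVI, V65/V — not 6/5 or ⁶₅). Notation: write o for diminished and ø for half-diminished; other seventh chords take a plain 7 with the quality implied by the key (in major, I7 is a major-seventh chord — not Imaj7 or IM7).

V65/IV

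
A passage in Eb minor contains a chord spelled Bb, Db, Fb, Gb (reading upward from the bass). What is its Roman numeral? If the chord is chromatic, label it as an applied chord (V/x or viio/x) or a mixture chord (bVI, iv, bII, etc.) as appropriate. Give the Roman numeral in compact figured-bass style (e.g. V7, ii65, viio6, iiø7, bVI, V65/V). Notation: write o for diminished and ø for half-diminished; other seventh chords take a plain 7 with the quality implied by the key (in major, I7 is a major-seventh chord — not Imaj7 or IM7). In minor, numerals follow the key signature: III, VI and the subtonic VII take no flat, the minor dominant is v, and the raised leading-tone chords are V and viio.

V65/VI

The pitches Gb-Bb-Db-Fb form a dominant seventh chord rooted on Gb.
Gb is not a diatonic chord root with this quality in Eb minor, but it lies a perfect fifth above Cb (VI), so the chord functions as an applied dominant of VI.
With Bb in the bass the chord is in first inversion, so the figured bass is 65.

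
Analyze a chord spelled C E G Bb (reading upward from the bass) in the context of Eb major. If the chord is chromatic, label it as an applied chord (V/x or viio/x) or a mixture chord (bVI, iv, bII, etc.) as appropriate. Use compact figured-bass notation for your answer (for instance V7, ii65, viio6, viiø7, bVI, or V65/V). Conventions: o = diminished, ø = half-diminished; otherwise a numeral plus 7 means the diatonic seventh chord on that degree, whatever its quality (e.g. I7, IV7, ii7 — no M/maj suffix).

V7/ii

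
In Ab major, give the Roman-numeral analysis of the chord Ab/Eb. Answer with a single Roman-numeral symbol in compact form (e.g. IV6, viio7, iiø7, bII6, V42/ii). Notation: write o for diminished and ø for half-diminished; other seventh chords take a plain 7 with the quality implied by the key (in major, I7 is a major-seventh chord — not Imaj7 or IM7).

The pitches Ab-C-Eb form a major triad rooted on Ab.
Ab is scale degree 1 in Ab major, and a major triad on that degree is written I.
With Eb in the bass the chord is in second inversion, so the figured bass is 64.

I64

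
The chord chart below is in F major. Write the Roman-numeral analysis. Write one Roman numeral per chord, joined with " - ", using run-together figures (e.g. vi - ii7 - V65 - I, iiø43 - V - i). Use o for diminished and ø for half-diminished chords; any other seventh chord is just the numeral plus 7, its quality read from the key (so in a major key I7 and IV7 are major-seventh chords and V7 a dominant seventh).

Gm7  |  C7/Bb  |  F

ii7 - V42 - I

Gm7 has root G, degree 2 in F major, so ii7.
C7/Bb has root C, degree 5 in F major, so V42.
F: root F is the tonic; major triad there is I.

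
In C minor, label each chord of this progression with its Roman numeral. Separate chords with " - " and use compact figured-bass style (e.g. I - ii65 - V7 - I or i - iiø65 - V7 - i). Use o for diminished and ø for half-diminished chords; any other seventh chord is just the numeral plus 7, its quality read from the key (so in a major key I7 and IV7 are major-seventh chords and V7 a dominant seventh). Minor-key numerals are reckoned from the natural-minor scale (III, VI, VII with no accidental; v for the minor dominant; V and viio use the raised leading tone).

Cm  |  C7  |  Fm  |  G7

Cm has root C, degree 1 in C minor, so i.
C7: chromatic; C is V of iv, so V7/iv.
Fm: minor triad on F = scale degree 4 → iv.
G7: root G is the dominant; dominant seventh chord there is V7.

i - V7/iv - iv - V7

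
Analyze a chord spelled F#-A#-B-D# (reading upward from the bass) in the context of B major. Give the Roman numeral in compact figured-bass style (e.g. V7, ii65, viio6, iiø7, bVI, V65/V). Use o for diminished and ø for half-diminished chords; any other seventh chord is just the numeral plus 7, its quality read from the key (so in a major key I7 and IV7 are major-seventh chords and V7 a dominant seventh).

The pitches B-D#-F#-A# form a major seventh chord rooted on B.
B is scale degree 1 in B major, and a major seventh chord on that degree is written I7.
With F# in the bass the chord is in second inversion, so the figured bass is 43.

I43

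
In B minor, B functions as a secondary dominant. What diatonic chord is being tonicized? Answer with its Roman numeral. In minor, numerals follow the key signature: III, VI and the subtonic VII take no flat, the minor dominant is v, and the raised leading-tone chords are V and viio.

iv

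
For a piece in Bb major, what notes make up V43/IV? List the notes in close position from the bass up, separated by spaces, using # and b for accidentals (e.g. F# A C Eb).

F Ab Bb D

The slash means an applied dominant: we want the dominant of IV. In Bb major, IV is Eb major, and its dominant is built on Bb.
Building a dominant seventh chord on Bb gives Bb-D-F-Ab.
The figured bass 43 indicates second inversion, placing the fifth (F) in the bass: F-Ab-Bb-D.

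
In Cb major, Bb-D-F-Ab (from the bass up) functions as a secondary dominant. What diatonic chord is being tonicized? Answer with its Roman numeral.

iii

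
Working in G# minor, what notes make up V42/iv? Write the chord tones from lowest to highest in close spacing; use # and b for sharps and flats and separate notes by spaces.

The slash means an applied dominant: we want the dominant of iv. In G# minor, iv is C# minor, and its dominant is built on G#.
Building a dominant seventh chord on G# gives G#-B#-D#-F#.
With the 42 figure the chord is in third inversion; from the bass F# upward in close position it reads F#-G#-B#-D#.

F# G# B# D#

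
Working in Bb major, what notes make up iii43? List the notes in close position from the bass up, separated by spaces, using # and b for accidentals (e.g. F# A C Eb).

A C D F

The numeral's case and figure indicate a minor seventh chord. In Bb major its root, scale degree 3, is D.
Stacking thirds from D gives D-F-A-C.
With the 43 figure the chord is in second inversion; from the bass A upward in close position it reads A-C-D-F.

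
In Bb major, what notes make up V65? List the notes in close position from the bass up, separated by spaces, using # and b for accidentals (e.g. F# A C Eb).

A C Eb F

In Bb major, the dominant is F, and the diatonic chord built there is a dominant seventh chord.
Stacking thirds from F gives F-A-C-Eb.
The figured bass 65 indicates first inversion, placing the third (A) in the bass: A-C-Eb-F.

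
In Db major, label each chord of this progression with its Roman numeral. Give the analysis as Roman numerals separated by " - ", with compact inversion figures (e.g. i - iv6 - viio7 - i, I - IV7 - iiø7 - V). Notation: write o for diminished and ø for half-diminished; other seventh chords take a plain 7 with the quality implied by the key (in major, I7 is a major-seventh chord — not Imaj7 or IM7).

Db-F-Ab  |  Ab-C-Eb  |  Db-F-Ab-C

I - V - I7

Db-F-Ab: root Db is the tonic; major triad there is I.
Ab-C-Eb: root Ab is the dominant; major triad there is V.
Db-F-Ab-C has root Db, degree 1 in Db major, so I7.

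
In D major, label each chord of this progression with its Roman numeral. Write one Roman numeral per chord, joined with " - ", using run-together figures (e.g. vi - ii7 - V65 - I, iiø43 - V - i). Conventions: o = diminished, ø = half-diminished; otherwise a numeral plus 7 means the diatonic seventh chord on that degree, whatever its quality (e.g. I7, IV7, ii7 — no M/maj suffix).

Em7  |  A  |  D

Em7: root E is the supertonic; minor seventh chord there is ii7.
A: root A is the dominant; major triad there is V.
D: major triad on D = scale degree 1 → I.

ii7 - V - I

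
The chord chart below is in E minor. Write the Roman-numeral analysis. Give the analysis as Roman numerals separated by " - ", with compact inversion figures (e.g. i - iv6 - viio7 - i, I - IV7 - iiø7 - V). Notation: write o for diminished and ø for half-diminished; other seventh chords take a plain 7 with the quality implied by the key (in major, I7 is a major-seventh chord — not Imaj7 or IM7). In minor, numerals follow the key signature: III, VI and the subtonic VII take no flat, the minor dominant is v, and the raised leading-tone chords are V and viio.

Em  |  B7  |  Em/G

i - V7 - i6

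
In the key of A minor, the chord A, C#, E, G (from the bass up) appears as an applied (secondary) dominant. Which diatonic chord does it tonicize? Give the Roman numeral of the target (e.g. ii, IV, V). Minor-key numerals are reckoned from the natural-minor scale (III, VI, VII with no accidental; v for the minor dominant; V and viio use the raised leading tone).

The chord is a dominant seventh chord on A.
A dominant resolves down a perfect fifth: A → D. In A minor, D is scale degree 4, i.e. iv.

iv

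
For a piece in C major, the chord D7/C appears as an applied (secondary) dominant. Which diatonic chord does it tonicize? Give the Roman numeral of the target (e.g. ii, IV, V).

V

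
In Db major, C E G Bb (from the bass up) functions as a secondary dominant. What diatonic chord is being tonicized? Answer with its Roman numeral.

iii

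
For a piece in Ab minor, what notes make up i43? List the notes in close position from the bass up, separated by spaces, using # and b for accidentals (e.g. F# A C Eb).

Eb Gb Ab Cb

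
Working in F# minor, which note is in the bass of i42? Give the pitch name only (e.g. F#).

E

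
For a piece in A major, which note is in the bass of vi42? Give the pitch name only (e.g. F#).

vi in A major has root F#; the chord is F#-A-C#-E.
The figure 42 means third inversion — the seventh is in the bass.

E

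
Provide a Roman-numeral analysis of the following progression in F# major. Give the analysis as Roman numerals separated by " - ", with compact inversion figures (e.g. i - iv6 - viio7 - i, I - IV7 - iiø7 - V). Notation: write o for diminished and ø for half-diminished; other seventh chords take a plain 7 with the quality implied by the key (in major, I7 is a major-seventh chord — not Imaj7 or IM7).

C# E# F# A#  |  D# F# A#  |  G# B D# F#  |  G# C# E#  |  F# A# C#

C#-E#-F#-A#: root F# is the tonic; major seventh chord there is I43.
D#-F#-A#: root D# is the submediant; minor triad there is vi.
G#-B-D#-F#: minor seventh chord on G# = scale degree 2 → ii7.
G#-C#-E#: root C# is the dominant; major triad there is V64.
F#-A#-C#: major triad on F# = scale degree 1 → I.

I43 - vi - ii7 - V64 - I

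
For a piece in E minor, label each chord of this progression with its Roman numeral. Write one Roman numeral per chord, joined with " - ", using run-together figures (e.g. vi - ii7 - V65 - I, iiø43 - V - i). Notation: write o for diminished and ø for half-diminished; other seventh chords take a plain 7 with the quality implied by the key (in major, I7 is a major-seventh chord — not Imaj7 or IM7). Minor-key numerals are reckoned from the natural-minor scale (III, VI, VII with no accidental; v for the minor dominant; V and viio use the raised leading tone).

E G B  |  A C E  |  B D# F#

i - iv - V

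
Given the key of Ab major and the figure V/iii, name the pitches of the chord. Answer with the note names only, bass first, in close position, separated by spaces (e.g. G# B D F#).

The slash means an applied dominant: we want the dominant of iii. In Ab major, iii is C minor, and its dominant is built on G.
Building a major triad on G gives G-B-D.

G B D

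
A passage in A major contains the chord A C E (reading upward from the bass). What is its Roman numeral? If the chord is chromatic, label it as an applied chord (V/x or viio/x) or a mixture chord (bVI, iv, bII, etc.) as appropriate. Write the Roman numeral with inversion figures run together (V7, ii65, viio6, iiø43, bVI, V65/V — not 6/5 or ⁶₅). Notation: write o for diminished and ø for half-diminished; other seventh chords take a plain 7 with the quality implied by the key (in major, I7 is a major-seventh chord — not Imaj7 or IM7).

i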